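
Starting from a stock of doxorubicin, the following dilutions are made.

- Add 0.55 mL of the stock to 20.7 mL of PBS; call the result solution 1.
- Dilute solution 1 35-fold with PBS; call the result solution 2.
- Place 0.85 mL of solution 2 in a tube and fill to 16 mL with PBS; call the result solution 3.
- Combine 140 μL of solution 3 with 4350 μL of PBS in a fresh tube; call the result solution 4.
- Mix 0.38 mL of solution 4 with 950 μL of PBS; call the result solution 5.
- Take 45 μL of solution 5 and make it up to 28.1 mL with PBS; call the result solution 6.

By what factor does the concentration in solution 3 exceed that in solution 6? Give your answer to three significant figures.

Step 1: 0.55 mL + 20.7 mL = 21.25 mL total → factor 21.25/0.55 = 38.636
Step 2: 35-fold → factor 35
Step 3: 0.85 mL brought to 16 mL → factor 16/0.85 = 18.824
Step 4: 140 μL + 4350 μL = 4490 μL total → factor 4490/140 = 32.071
Step 5: 0.38 mL + 950 μL = 1.33 mL total → factor 1.33/0.38 = 3.5
Step 6: 45 μL brought to 28.1 mL → factor 28100/45 = 624.44
Dilution factor to solution 3 = 25455; to solution 6 = 1.7842 × 10^9
[solution 3]/[solution 6] = (factor to solution 6)/(factor to solution 3) = 1.7842 × 10^9/25455 = 7.01 × 10^4

7.01 × 10^4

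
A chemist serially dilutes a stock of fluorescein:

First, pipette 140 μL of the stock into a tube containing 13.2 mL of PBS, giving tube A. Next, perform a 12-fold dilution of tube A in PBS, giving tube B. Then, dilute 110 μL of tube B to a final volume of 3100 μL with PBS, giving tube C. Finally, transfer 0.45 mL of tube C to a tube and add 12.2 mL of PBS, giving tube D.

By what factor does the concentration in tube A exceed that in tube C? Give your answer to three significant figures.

Step 1: 140 μL + 13.2 mL = 13340 μL total → factor 13340/140 = 95.286
Step 2: 12-fold → factor 12
Step 3: 110 μL brought to 3100 μL → factor 3100/110 = 28.182
Dilution factor to tube A = 95.286; to tube C = 32224
[tube A]/[tube C] = (factor to tube C)/(factor to tube A) = 32224/95.286 = 338

338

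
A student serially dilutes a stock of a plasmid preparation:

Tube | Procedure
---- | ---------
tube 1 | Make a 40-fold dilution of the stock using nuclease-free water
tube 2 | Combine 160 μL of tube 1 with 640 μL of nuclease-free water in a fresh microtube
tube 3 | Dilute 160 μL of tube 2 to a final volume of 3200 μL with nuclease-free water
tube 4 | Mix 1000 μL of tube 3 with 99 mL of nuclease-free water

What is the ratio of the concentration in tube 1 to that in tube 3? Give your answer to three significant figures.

100

Step 1: 40-fold → factor 40
Step 2: 160 μL + 640 μL = 800 μL total → factor 800/160 = 5
Step 3: 160 μL brought to 3200 μL → factor 3200/160 = 20
Dilution factor to tube 1 = 40; to tube 3 = 4000
[tube 1]/[tube 3] = (factor to tube 3)/(factor to tube 1) = 4000/40 = 100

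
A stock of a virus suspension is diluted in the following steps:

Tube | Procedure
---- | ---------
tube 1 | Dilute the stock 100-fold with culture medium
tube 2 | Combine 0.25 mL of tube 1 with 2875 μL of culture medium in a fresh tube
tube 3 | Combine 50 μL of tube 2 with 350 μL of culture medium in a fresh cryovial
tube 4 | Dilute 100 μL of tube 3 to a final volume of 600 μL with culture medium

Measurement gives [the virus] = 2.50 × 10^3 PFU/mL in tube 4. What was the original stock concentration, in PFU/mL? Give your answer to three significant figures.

Step 1: 100-fold → factor 100
Step 2: 0.25 mL + 2875 μL = 3.125 mL total → factor 3.125/0.25 = 12.5
Step 3: 50 μL + 350 μL = 400 μL total → factor 400/50 = 8
Step 4: 100 μL brought to 600 μL → factor 600/100 = 6
Overall dilution factor = 100 × 12.5 × 8 × 6 = 60000
Stock = 2.50 × 10^3 PFU/mL × 60000 = 1.50 × 10^8 PFU/mL

1.50 × 10^8 PFU/mL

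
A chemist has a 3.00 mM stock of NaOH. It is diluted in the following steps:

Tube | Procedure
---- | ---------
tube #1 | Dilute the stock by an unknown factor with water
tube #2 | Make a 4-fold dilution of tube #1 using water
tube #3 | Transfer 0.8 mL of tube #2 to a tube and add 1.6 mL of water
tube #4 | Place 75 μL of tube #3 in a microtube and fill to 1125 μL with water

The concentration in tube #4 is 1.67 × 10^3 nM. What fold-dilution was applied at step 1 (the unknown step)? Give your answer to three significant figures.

9.98-fold

Step 1: unknown factor x
Step 2: 4-fold → factor 4
Step 3: 0.8 mL + 1.6 mL = 2.4 mL total → factor 2.4/0.8 = 3
Step 4: 75 μL brought to 1125 μL → factor 1125/75 = 15
Product of known-step factors = 180
Overall factor = 3.00 mM / (1.67 × 10^3 nM) = 1796.4
x = 1796.4 / 180 = 9.98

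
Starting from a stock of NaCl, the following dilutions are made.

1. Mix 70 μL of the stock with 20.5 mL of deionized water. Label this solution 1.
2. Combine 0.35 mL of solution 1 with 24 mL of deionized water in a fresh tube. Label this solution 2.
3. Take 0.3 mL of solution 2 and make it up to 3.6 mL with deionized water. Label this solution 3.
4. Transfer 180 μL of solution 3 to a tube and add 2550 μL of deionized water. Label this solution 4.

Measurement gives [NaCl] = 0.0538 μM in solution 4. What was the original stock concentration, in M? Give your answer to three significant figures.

Step 1: 70 μL + 20.5 mL = 20570 μL total → factor 20570/70 = 293.86
Step 2: 0.35 mL + 24 mL = 24.35 mL total → factor 24.35/0.35 = 69.571
Step 3: 0.3 mL brought to 3.6 mL → factor 3.6/0.3 = 12
Step 4: 180 μL + 2550 μL = 2730 μL total → factor 2730/180 = 15.167
Overall dilution factor = 293.86 × 69.571 × 12 × 15.167 = 3.7208 × 10^6
Stock = 0.0538 μM × 3.7208 × 10^6 = 2.002 × 10^5 μM = 0.200 M

0.200 M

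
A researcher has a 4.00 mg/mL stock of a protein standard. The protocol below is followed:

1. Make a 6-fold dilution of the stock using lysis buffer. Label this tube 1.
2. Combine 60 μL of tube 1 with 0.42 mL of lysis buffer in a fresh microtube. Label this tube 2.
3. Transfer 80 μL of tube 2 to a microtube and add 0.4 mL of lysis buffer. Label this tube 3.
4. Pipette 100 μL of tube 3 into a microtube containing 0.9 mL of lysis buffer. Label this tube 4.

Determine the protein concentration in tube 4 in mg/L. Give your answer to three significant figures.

Step 1: 6-fold → factor 6
Step 2: 60 μL + 0.42 mL = 480 μL total → factor 480/60 = 8
Step 3: 80 μL + 0.4 mL = 480 μL total → factor 480/80 = 6
Step 4: 100 μL + 0.9 mL = 1000 μL total → factor 1000/100 = 10
Overall dilution factor = 6 × 8 × 6 × 10 = 2880
Final = 4.00 mg/mL / 2880 = 0.001389 mg/mL = 1.39 mg/L

1.39 mg/L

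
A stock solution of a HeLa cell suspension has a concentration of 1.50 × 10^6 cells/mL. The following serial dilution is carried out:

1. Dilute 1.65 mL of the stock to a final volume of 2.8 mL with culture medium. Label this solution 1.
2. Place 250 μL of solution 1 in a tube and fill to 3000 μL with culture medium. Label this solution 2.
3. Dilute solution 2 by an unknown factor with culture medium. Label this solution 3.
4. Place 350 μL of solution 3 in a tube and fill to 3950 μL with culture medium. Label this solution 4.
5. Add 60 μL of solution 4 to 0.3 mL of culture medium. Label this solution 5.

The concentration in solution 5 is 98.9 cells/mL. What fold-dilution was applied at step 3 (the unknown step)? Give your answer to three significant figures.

Step 1: 1.65 mL brought to 2.8 mL → factor 2.8/1.65 = 1.697
Step 2: 250 μL brought to 3000 μL → factor 3000/250 = 12
Step 3: unknown factor x
Step 4: 350 μL brought to 3950 μL → factor 3950/350 = 11.286
Step 5: 60 μL + 0.3 mL = 360 μL total → factor 360/60 = 6
Product of known-step factors = 1378.9
Overall factor = 1.50 × 10^6 cells/mL / (98.9 cells/mL) = 15167
x = 15167 / 1378.9 = 11.0

11.0-fold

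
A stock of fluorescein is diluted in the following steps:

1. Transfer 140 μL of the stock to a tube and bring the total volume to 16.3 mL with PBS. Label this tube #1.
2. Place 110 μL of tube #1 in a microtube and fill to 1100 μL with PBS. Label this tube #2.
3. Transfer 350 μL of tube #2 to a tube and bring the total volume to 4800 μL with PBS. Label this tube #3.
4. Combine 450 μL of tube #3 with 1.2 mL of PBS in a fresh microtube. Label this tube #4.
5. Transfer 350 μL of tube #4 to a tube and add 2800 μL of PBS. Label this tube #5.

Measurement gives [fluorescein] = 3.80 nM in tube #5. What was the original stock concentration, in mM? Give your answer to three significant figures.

Step 1: 140 μL brought to 16.3 mL → factor 16300/140 = 116.43
Step 2: 110 μL brought to 1100 μL → factor 1100/110 = 10
Step 3: 350 μL brought to 4800 μL → factor 4800/350 = 13.714
Step 4: 450 μL + 1.2 mL = 1650 μL total → factor 1650/450 = 3.6667
Step 5: 350 μL + 2800 μL = 3150 μL total → factor 3150/350 = 9
Overall dilution factor = 116.43 × 10 × 13.714 × 3.6667 × 9 = 5.2692 × 10^5
Stock = 3.80 nM × 5.2692 × 10^5 = 2.002 × 10^6 nM = 2.00 mM

2.00 mM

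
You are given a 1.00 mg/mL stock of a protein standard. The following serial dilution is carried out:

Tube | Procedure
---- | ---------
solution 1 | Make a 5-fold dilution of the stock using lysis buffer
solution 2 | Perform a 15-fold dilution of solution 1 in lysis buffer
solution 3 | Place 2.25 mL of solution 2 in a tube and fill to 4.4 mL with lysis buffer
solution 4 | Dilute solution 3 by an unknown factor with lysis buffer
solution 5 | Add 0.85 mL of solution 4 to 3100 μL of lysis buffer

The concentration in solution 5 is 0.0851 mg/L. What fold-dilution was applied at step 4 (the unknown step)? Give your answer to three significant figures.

17.2-fold

Step 1: 5-fold → factor 5
Step 2: 15-fold → factor 15
Step 3: 2.25 mL brought to 4.4 mL → factor 4.4/2.25 = 1.9556
Step 4: unknown factor x
Step 5: 0.85 mL + 3100 μL = 3.95 mL total → factor 3.95/0.85 = 4.6471
Product of known-step factors = 681.57
Overall factor = 1.00 mg/mL / (0.0851 mg/L) = 11751
x = 11751 / 681.57 = 17.2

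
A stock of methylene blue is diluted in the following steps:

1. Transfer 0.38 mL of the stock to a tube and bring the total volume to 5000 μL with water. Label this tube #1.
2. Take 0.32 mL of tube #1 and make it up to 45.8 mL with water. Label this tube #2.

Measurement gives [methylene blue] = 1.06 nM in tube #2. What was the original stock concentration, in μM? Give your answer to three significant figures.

Step 1: 0.38 mL brought to 5000 μL → factor 5/0.38 = 13.158
Step 2: 0.32 mL brought to 45.8 mL → factor 45.8/0.32 = 143.12
Overall dilution factor = 13.158 × 143.12 = 1883.2
Stock = 1.06 nM × 1883.2 = 1996 nM = 2.00 μM

2.00 μM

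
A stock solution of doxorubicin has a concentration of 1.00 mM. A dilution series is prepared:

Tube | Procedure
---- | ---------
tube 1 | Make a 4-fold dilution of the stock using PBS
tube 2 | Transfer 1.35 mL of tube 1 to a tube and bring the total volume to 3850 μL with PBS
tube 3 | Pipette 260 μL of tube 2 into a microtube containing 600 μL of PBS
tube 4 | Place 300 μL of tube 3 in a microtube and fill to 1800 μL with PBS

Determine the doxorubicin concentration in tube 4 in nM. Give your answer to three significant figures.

Step 1: 4-fold → factor 4
Step 2: 1.35 mL brought to 3850 μL → factor 3.85/1.35 = 2.8519
Step 3: 260 μL + 600 μL = 860 μL total → factor 860/260 = 3.3077
Step 4: 300 μL brought to 1800 μL → factor 1800/300 = 6
Overall dilution factor = 4 × 2.8519 × 3.3077 × 6 = 226.39
Final = 1.00 mM / 226.39 = 0.004417 mM = 4.42 × 10^3 nM

4.42 × 10^3 nM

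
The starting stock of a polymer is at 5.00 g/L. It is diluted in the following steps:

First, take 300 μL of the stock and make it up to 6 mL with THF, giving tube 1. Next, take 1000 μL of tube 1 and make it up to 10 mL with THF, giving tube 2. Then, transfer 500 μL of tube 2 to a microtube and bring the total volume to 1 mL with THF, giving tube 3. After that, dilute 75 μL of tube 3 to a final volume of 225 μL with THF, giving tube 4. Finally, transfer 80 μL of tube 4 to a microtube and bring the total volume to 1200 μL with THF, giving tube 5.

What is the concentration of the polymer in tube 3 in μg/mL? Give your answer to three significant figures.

12.5 μg/mL

Step 1: 300 μL brought to 6 mL → factor 6000/300 = 20
Step 2: 1000 μL brought to 10 mL → factor 10000/1000 = 10
Step 3: 500 μL brought to 1 mL → factor 1000/500 = 2
Dilution factor through tube 3 = 20 × 10 × 2 = 400
[tube 3] = 5.00 g/L / 400 = 0.01250 g/L = 12.5 μg/mL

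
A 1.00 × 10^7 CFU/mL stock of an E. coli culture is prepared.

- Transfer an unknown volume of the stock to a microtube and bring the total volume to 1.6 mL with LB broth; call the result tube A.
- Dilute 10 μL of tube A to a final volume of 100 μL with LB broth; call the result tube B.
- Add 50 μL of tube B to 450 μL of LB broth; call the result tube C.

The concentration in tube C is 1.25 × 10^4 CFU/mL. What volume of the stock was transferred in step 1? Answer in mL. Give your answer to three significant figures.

Step 1: v brought to 1.6 mL → factor = 1.6 mL/v
Step 2: 10 μL brought to 100 μL → factor 100/10 = 10
Step 3: 50 μL + 450 μL = 500 μL total → factor 500/50 = 10
Product of known-step factors = 100
Overall factor = 1.00 × 10^7 CFU/mL / (1.25 × 10^4 CFU/mL) = 800
Step-1 factor = 800 / 100 = 8
v = 1.6 mL / 8 = 0.200 mL

0.200 mL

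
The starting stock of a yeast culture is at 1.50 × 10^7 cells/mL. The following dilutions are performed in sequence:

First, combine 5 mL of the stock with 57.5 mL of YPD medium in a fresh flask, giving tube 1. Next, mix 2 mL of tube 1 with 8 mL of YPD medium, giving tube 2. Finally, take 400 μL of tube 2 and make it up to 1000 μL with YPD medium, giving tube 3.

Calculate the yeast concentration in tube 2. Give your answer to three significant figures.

2.40 × 10^5 cells/mL

Step 1: 5 mL + 57.5 mL = 62.5 mL total → factor 62.5/5 = 12.5
Step 2: 2 mL + 8 mL = 10 mL total → factor 10/2 = 5
Dilution factor through tube 2 = 12.5 × 5 = 62.5
[tube 2] = 1.50 × 10^7 cells/mL / 62.5 = 2.40 × 10^5 cells/mL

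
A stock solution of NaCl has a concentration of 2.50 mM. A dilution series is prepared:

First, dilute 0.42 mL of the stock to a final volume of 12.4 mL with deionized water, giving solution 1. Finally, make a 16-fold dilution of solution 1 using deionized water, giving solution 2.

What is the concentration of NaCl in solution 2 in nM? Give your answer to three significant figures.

5.29 × 10^3 nM

Step 1: 0.42 mL brought to 12.4 mL → factor 12.4/0.42 = 29.524
Step 2: 16-fold → factor 16
Overall dilution factor = 29.524 × 16 = 472.38
Final = 2.50 mM / 472.38 = 0.005292 mM = 5.29 × 10^3 nM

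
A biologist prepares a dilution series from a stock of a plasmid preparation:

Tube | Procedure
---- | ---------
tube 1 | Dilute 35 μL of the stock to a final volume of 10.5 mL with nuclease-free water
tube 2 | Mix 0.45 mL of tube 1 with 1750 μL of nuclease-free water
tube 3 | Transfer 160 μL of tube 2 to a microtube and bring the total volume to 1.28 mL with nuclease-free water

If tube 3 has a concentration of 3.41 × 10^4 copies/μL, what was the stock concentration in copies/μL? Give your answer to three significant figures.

4.00 × 10^8 copies/μL

Step 1: 35 μL brought to 10.5 mL → factor 10500/35 = 300
Step 2: 0.45 mL + 1750 μL = 2.2 mL total → factor 2.2/0.45 = 4.8889
Step 3: 160 μL brought to 1.28 mL → factor 1280/160 = 8
Overall dilution factor = 300 × 4.8889 × 8 = 11733
Stock = 3.41 × 10^4 copies/μL × 11733 = 4.00 × 10^8 copies/μL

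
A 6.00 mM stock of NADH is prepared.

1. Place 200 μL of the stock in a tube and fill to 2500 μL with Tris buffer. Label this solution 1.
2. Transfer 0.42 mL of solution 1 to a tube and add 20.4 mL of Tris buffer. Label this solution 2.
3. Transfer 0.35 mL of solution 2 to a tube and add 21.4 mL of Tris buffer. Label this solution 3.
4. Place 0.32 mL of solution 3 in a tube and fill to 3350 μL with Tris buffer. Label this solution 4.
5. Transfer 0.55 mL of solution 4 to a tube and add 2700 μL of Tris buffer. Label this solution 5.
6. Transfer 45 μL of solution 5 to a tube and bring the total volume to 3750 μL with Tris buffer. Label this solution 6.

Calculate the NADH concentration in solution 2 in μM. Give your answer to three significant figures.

9.68 μM

Step 1: 200 μL brought to 2500 μL → factor 2500/200 = 12.5
Step 2: 0.42 mL + 20.4 mL = 20.82 mL total → factor 20.82/0.42 = 49.571
Dilution factor through solution 2 = 12.5 × 49.571 = 619.64
[solution 2] = 6.00 mM / 619.64 = 0.009683 mM = 9.68 μM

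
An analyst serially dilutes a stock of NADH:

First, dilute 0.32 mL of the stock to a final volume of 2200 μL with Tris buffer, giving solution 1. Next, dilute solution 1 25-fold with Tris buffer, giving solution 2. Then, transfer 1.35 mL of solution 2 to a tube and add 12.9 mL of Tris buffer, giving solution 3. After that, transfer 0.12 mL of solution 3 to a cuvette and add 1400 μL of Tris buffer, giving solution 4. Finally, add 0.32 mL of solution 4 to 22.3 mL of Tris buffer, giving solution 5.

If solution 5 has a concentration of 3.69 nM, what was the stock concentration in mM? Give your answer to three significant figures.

5.99 mM

Step 1: 0.32 mL brought to 2200 μL → factor 2.2/0.32 = 6.875
Step 2: 25-fold → factor 25
Step 3: 1.35 mL + 12.9 mL = 14.25 mL total → factor 14.25/1.35 = 10.556
Step 4: 0.12 mL + 1400 μL = 1.52 mL total → factor 1.52/0.12 = 12.667
Step 5: 0.32 mL + 22.3 mL = 22.62 mL total → factor 22.62/0.32 = 70.688
Overall dilution factor = 6.875 × 25 × 10.556 × 12.667 × 70.688 = 1.6244 × 10^6
Stock = 3.69 nM × 1.6244 × 10^6 = 5.994 × 10^6 nM = 5.99 mM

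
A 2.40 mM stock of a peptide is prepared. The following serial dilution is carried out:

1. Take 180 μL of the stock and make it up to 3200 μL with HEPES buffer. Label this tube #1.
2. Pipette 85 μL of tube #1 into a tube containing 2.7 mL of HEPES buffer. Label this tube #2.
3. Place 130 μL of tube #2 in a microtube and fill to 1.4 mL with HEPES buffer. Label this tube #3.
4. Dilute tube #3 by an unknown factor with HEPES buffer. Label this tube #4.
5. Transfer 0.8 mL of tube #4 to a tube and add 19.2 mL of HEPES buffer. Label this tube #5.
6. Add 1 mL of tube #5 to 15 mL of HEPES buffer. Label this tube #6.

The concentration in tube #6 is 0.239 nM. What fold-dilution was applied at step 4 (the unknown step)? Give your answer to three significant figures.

4.00-fold

Step 1: 180 μL brought to 3200 μL → factor 3200/180 = 17.778
Step 2: 85 μL + 2.7 mL = 2785 μL total → factor 2785/85 = 32.765
Step 3: 130 μL brought to 1.4 mL → factor 1400/130 = 10.769
Step 4: unknown factor x
Step 5: 0.8 mL + 19.2 mL = 20 mL total → factor 20/0.8 = 25
Step 6: 1 mL + 15 mL = 16 mL total → factor 16/1 = 16
Product of known-step factors = 2.5092 × 10^6
Overall factor = 2.40 mM / (0.239 nM) = 1.0042 × 10^7
x = 1.0042 × 10^7 / 2.5092 × 10^6 = 4.00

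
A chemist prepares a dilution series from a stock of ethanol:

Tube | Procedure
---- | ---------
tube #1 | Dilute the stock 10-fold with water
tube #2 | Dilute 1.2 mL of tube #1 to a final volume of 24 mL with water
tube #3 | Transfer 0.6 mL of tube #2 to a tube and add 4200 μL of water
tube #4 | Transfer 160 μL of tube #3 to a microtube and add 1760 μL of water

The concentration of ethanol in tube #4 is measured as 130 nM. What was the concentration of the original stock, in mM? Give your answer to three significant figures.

2.50 mM

Step 1: 10-fold → factor 10
Step 2: 1.2 mL brought to 24 mL → factor 24/1.2 = 20
Step 3: 0.6 mL + 4200 μL = 4.8 mL total → factor 4.8/0.6 = 8
Step 4: 160 μL + 1760 μL = 1920 μL total → factor 1920/160 = 12
Overall dilution factor = 10 × 20 × 8 × 12 = 19200
Stock = 130 nM × 19200 = 2.496 × 10^6 nM = 2.50 mM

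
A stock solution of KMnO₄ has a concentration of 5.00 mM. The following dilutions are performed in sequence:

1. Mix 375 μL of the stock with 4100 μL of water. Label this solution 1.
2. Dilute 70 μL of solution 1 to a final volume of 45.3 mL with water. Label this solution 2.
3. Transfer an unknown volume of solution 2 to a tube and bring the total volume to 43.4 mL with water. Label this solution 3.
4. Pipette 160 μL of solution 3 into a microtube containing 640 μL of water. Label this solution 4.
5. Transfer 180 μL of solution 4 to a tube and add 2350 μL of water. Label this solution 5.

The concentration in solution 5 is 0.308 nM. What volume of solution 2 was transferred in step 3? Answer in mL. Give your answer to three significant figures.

Step 1: 375 μL + 4100 μL = 4475 μL total → factor 4475/375 = 11.933
Step 2: 70 μL brought to 45.3 mL → factor 45300/70 = 647.14
Step 3: v brought to 43.4 mL → factor = 43.4 mL/v
Step 4: 160 μL + 640 μL = 800 μL total → factor 800/160 = 5
Step 5: 180 μL + 2350 μL = 2530 μL total → factor 2530/180 = 14.056
Product of known-step factors = 5.4273 × 10^5
Overall factor = 5.00 mM / (0.308 nM) = 1.6234 × 10^7
Step-3 factor = 1.6234 × 10^7 / 5.4273 × 10^5 = 29.912
v = 43.4 mL / 29.912 = 1.45 mL

1.45 mL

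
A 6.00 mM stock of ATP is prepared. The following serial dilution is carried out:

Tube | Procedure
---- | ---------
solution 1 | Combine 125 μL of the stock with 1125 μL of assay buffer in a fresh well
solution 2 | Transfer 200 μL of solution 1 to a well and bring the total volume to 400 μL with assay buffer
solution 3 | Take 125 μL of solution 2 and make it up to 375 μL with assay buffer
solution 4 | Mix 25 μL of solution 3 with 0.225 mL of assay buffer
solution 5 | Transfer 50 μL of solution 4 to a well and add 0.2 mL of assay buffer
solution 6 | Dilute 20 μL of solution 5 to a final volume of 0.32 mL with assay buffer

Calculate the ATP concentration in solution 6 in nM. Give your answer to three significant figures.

Step 1: 125 μL + 1125 μL = 1250 μL total → factor 1250/125 = 10
Step 2: 200 μL brought to 400 μL → factor 400/200 = 2
Step 3: 125 μL brought to 375 μL → factor 375/125 = 3
Step 4: 25 μL + 0.225 mL = 250 μL total → factor 250/25 = 10
Step 5: 50 μL + 0.2 mL = 250 μL total → factor 250/50 = 5
Step 6: 20 μL brought to 0.32 mL → factor 320/20 = 16
Dilution factor through solution 6 = 10 × 2 × 3 × 10 × 5 × 16 = 48000
[solution 6] = 6.00 mM / 48000 = 0.0001250 mM = 125 nM

125 nM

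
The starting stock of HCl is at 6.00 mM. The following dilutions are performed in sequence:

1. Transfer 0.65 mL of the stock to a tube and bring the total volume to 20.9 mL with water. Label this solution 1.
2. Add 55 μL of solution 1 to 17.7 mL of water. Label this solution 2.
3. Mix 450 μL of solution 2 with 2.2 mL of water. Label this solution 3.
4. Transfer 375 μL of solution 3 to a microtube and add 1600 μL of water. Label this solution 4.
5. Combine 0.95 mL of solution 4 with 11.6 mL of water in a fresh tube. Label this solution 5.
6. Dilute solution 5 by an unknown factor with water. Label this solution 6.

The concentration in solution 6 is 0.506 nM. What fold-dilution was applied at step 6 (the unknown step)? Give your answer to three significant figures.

Step 1: 0.65 mL brought to 20.9 mL → factor 20.9/0.65 = 32.154
Step 2: 55 μL + 17.7 mL = 17755 μL total → factor 17755/55 = 322.82
Step 3: 450 μL + 2.2 mL = 2650 μL total → factor 2650/450 = 5.8889
Step 4: 375 μL + 1600 μL = 1975 μL total → factor 1975/375 = 5.2667
Step 5: 0.95 mL + 11.6 mL = 12.55 mL total → factor 12.55/0.95 = 13.211
Step 6: unknown factor x
Product of known-step factors = 4.2529 × 10^6
Overall factor = 6.00 mM / (0.506 nM) = 1.1858 × 10^7
x = 1.1858 × 10^7 / 4.2529 × 10^6 = 2.79

2.79-fold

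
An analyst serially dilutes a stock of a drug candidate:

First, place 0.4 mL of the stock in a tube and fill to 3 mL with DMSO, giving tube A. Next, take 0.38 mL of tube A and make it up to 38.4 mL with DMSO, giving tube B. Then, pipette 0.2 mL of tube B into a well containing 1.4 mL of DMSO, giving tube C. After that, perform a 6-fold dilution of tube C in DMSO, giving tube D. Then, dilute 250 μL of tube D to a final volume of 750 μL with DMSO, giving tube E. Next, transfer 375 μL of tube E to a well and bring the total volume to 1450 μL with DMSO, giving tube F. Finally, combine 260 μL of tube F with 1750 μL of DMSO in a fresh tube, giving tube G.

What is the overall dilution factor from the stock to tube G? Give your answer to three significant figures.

3.26 × 10^6

Step 1: 0.4 mL brought to 3 mL → factor 3/0.4 = 7.5
Step 2: 0.38 mL brought to 38.4 mL → factor 38.4/0.38 = 101.05
Step 3: 0.2 mL + 1.4 mL = 1.6 mL total → factor 1.6/0.2 = 8
Step 4: 6-fold → factor 6
Step 5: 250 μL brought to 750 μL → factor 750/250 = 3
Step 6: 375 μL brought to 1450 μL → factor 1450/375 = 3.8667
Step 7: 260 μL + 1750 μL = 2010 μL total → factor 2010/260 = 7.7308
Overall dilution factor = 7.5 × 101.05 × 8 × 6 × 3 × 3.8667 × 7.7308 = 3.2624 × 10^6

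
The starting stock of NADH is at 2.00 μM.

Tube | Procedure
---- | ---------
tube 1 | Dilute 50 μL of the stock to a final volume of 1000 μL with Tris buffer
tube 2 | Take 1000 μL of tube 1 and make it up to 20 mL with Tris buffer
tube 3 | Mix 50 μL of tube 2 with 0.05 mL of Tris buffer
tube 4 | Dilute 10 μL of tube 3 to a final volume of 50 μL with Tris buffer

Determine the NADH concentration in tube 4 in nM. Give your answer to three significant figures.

0.500 nM

Step 1: 50 μL brought to 1000 μL → factor 1000/50 = 20
Step 2: 1000 μL brought to 20 mL → factor 20000/1000 = 20
Step 3: 50 μL + 0.05 mL = 100 μL total → factor 100/50 = 2
Step 4: 10 μL brought to 50 μL → factor 50/10 = 5
Overall dilution factor = 20 × 20 × 2 × 5 = 4000
Final = 2.00 μM / 4000 = 0.0005000 μM = 0.500 nM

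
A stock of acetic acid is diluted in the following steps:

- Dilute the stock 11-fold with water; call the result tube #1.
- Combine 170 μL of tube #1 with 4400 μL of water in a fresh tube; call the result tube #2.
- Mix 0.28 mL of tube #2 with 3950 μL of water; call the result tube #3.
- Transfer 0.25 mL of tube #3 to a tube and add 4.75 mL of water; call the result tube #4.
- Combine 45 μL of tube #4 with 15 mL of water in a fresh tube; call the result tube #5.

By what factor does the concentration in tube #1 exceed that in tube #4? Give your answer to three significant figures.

8.12 × 10^3

Step 1: 11-fold → factor 11
Step 2: 170 μL + 4400 μL = 4570 μL total → factor 4570/170 = 26.882
Step 3: 0.28 mL + 3950 μL = 4.23 mL total → factor 4.23/0.28 = 15.107
Step 4: 0.25 mL + 4.75 mL = 5 mL total → factor 5/0.25 = 20
Dilution factor to tube #1 = 11; to tube #4 = 89345
[tube #1]/[tube #4] = (factor to tube #4)/(factor to tube #1) = 89345/11 = 8.12 × 10^3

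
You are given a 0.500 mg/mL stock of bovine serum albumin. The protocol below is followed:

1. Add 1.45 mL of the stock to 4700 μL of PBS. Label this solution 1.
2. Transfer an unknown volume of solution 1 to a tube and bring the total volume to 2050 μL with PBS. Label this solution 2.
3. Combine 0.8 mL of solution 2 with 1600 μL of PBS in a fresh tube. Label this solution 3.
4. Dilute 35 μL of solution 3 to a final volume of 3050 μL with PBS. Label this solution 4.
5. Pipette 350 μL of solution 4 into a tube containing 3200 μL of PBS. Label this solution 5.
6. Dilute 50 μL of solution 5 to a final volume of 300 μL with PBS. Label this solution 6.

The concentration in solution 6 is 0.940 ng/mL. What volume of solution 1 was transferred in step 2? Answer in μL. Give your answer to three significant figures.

Step 1: 1.45 mL + 4700 μL = 6.15 mL total → factor 6.15/1.45 = 4.2414
Step 2: v brought to 2050 μL → factor = 2050 μL/v
Step 3: 0.8 mL + 1600 μL = 2.4 mL total → factor 2.4/0.8 = 3
Step 4: 35 μL brought to 3050 μL → factor 3050/35 = 87.143
Step 5: 350 μL + 3200 μL = 3550 μL total → factor 3550/350 = 10.143
Step 6: 50 μL brought to 300 μL → factor 300/50 = 6
Product of known-step factors = 67479
Overall factor = 0.500 mg/mL / (0.940 ng/mL) = 5.3191 × 10^5
Step-2 factor = 5.3191 × 10^5 / 67479 = 7.8826
v = 2050 μL / 7.8826 = 260 μL

260 μL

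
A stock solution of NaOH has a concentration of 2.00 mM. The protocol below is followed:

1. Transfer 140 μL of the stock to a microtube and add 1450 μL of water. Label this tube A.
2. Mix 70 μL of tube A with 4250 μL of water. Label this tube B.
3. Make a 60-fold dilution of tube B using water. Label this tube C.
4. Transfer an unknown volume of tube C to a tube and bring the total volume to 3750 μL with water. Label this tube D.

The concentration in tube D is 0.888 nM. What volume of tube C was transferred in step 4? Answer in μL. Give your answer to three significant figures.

70.0 μL

Step 1: 140 μL + 1450 μL = 1590 μL total → factor 1590/140 = 11.357
Step 2: 70 μL + 4250 μL = 4320 μL total → factor 4320/70 = 61.714
Step 3: 60-fold → factor 60
Step 4: v brought to 3750 μL → factor = 3750 μL/v
Product of known-step factors = 42054
Overall factor = 2.00 mM / (0.888 nM) = 2.2523 × 10^6
Step-4 factor = 2.2523 × 10^6 / 42054 = 53.556
v = 3750 μL / 53.556 = 70.0 μL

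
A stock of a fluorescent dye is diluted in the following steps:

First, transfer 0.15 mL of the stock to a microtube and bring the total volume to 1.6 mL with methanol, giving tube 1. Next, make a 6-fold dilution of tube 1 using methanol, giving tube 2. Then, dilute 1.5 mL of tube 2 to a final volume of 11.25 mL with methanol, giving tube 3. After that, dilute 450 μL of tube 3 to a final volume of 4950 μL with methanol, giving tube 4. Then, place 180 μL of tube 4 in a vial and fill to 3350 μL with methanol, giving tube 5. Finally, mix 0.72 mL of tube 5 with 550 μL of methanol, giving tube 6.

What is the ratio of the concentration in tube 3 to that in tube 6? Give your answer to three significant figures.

361

Step 1: 0.15 mL brought to 1.6 mL → factor 1.6/0.15 = 10.667
Step 2: 6-fold → factor 6
Step 3: 1.5 mL brought to 11.25 mL → factor 11.25/1.5 = 7.5
Step 4: 450 μL brought to 4950 μL → factor 4950/450 = 11
Step 5: 180 μL brought to 3350 μL → factor 3350/180 = 18.611
Step 6: 0.72 mL + 550 μL = 1.27 mL total → factor 1.27/0.72 = 1.7639
Dilution factor to tube 3 = 480; to tube 6 = 1.7333 × 10^5
[tube 3]/[tube 6] = (factor to tube 6)/(factor to tube 3) = 1.7333 × 10^5/480 = 361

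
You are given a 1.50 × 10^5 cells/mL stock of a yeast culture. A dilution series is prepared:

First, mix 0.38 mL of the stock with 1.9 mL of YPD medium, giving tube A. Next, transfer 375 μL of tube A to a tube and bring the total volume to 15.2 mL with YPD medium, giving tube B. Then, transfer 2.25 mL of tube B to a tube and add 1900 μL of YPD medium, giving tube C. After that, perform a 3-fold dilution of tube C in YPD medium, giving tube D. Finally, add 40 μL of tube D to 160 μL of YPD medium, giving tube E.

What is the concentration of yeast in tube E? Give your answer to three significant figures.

Step 1: 0.38 mL + 1.9 mL = 2.28 mL total → factor 2.28/0.38 = 6
Step 2: 375 μL brought to 15.2 mL → factor 15200/375 = 40.533
Step 3: 2.25 mL + 1900 μL = 4.15 mL total → factor 4.15/2.25 = 1.8444
Step 4: 3-fold → factor 3
Step 5: 40 μL + 160 μL = 200 μL total → factor 200/40 = 5
Overall dilution factor = 6 × 40.533 × 1.8444 × 3 × 5 = 6728.5
Final = 1.50 × 10^5 cells/mL / 6728.5 = 22.3 cells/mL

22.3 cells/mL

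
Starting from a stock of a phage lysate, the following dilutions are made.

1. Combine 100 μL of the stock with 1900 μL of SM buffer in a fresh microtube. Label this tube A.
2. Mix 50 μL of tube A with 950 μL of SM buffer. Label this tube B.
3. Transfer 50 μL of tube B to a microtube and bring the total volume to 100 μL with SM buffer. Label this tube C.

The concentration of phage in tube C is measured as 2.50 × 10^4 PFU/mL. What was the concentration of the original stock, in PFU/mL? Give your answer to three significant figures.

Step 1: 100 μL + 1900 μL = 2000 μL total → factor 2000/100 = 20
Step 2: 50 μL + 950 μL = 1000 μL total → factor 1000/50 = 20
Step 3: 50 μL brought to 100 μL → factor 100/50 = 2
Overall dilution factor = 20 × 20 × 2 = 800
Stock = 2.50 × 10^4 PFU/mL × 800 = 2.00 × 10^7 PFU/mL

2.00 × 10^7 PFU/mL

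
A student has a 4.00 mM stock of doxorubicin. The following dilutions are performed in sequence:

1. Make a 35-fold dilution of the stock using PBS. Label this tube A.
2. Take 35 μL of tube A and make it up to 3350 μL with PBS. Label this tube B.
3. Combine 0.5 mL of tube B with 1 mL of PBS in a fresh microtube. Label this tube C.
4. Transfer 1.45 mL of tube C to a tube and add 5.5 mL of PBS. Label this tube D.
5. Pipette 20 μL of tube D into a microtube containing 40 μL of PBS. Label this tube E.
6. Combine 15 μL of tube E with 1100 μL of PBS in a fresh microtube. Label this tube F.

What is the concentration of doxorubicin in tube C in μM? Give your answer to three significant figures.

0.398 μM

Step 1: 35-fold → factor 35
Step 2: 35 μL brought to 3350 μL → factor 3350/35 = 95.714
Step 3: 0.5 mL + 1 mL = 1.5 mL total → factor 1.5/0.5 = 3
Dilution factor through tube C = 35 × 95.714 × 3 = 10050
[tube C] = 4.00 mM / 10050 = 0.0003980 mM = 0.398 μM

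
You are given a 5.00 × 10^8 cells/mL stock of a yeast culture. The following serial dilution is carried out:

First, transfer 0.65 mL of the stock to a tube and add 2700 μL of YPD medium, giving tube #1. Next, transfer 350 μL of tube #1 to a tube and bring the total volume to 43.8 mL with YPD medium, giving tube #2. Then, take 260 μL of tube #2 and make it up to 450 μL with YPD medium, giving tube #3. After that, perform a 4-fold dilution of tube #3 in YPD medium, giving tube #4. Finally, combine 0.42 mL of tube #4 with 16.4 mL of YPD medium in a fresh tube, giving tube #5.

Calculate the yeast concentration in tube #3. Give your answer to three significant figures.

Step 1: 0.65 mL + 2700 μL = 3.35 mL total → factor 3.35/0.65 = 5.1538
Step 2: 350 μL brought to 43.8 mL → factor 43800/350 = 125.14
Step 3: 260 μL brought to 450 μL → factor 450/260 = 1.7308
Dilution factor through tube #3 = 5.1538 × 125.14 × 1.7308 = 1116.3
[tube #3] = 5.00 × 10^8 cells/mL / 1116.3 = 4.48 × 10^5 cells/mL

4.48 × 10^5 cells/mL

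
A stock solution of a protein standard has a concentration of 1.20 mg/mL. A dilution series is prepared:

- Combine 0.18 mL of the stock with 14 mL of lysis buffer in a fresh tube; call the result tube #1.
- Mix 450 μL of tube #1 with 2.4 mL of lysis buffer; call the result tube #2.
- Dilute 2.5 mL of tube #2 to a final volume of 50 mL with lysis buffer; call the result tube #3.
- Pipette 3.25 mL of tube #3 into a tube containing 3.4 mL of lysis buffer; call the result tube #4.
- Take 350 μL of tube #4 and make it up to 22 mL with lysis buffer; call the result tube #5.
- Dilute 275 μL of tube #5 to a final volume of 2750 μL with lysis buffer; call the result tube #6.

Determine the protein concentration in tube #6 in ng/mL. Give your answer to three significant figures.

0.0935 ng/mL

Step 1: 0.18 mL + 14 mL = 14.18 mL total → factor 14.18/0.18 = 78.778
Step 2: 450 μL + 2.4 mL = 2850 μL total → factor 2850/450 = 6.3333
Step 3: 2.5 mL brought to 50 mL → factor 50/2.5 = 20
Step 4: 3.25 mL + 3.4 mL = 6.65 mL total → factor 6.65/3.25 = 2.0462
Step 5: 350 μL brought to 22 mL → factor 22000/350 = 62.857
Step 6: 275 μL brought to 2750 μL → factor 2750/275 = 10
Overall dilution factor = 78.778 × 6.3333 × 20 × 2.0462 × 62.857 × 10 = 1.2834 × 10^7
Final = 1.20 mg/mL / 1.2834 × 10^7 = 9.350 × 10^-8 mg/mL = 0.0935 ng/mL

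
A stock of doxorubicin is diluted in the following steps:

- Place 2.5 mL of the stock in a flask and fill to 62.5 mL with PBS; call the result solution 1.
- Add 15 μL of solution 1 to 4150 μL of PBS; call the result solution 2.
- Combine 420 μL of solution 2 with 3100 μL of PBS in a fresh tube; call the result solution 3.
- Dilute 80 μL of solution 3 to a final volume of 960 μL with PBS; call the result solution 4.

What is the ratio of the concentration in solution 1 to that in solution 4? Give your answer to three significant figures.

2.79 × 10^4

Step 1: 2.5 mL brought to 62.5 mL → factor 62.5/2.5 = 25
Step 2: 15 μL + 4150 μL = 4165 μL total → factor 4165/15 = 277.67
Step 3: 420 μL + 3100 μL = 3520 μL total → factor 3520/420 = 8.381
Step 4: 80 μL brought to 960 μL → factor 960/80 = 12
Dilution factor to solution 1 = 25; to solution 4 = 6.9813 × 10^5
[solution 1]/[solution 4] = (factor to solution 4)/(factor to solution 1) = 6.9813 × 10^5/25 = 2.79 × 10^4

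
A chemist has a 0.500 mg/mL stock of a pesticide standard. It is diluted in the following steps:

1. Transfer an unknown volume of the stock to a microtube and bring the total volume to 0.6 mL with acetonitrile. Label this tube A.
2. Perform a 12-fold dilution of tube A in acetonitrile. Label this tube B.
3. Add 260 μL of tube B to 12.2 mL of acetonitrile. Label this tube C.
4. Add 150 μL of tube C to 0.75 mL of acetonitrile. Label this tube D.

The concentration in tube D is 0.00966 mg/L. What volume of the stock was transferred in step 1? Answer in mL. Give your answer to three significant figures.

Step 1: v brought to 0.6 mL → factor = 0.6 mL/v
Step 2: 12-fold → factor 12
Step 3: 260 μL + 12.2 mL = 12460 μL total → factor 12460/260 = 47.923
Step 4: 150 μL + 0.75 mL = 900 μL total → factor 900/150 = 6
Product of known-step factors = 3450.5
Overall factor = 0.500 mg/mL / (0.00966 mg/L) = 51760
Step-1 factor = 51760 / 3450.5 = 15.001
v = 0.6 mL / 15.001 = 0.0400 mL

0.0400 mL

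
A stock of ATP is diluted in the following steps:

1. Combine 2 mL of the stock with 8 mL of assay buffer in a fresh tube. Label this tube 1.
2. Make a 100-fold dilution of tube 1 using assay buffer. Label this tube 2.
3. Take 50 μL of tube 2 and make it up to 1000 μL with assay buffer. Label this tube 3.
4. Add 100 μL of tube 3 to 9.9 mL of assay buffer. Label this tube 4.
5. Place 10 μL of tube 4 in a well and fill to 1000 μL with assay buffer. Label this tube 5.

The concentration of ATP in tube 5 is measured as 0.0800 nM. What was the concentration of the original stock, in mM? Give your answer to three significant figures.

Step 1: 2 mL + 8 mL = 10 mL total → factor 10/2 = 5
Step 2: 100-fold → factor 100
Step 3: 50 μL brought to 1000 μL → factor 1000/50 = 20
Step 4: 100 μL + 9.9 mL = 10000 μL total → factor 10000/100 = 100
Step 5: 10 μL brought to 1000 μL → factor 1000/10 = 100
Overall dilution factor = 5 × 100 × 20 × 100 × 100 = 1 × 10^8
Stock = 0.0800 nM × 1 × 10^8 = 8.000 × 10^6 nM = 8.00 mM

8.00 mM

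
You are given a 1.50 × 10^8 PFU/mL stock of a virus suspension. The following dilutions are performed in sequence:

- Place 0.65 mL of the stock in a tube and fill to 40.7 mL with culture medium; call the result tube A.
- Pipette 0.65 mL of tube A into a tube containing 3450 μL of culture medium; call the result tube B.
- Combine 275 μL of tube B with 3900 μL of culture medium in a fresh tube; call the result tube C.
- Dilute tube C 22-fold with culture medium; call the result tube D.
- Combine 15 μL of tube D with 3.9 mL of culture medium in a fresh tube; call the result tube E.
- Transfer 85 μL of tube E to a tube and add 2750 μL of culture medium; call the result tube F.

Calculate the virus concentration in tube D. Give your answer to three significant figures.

Step 1: 0.65 mL brought to 40.7 mL → factor 40.7/0.65 = 62.615
Step 2: 0.65 mL + 3450 μL = 4.1 mL total → factor 4.1/0.65 = 6.3077
Step 3: 275 μL + 3900 μL = 4175 μL total → factor 4175/275 = 15.182
Step 4: 22-fold → factor 22
Dilution factor through tube D = 62.615 × 6.3077 × 15.182 × 22 = 1.3192 × 10^5
[tube D] = 1.50 × 10^8 PFU/mL / 1.3192 × 10^5 = 1.14 × 10^3 PFU/mL

1.14 × 10^3 PFU/mL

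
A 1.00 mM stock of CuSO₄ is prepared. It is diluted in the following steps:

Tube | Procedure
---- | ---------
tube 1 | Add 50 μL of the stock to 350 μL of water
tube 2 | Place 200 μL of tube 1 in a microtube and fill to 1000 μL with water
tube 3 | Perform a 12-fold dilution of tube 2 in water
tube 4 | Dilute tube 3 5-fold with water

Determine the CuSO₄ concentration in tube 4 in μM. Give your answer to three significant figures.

0.417 μM

Step 1: 50 μL + 350 μL = 400 μL total → factor 400/50 = 8
Step 2: 200 μL brought to 1000 μL → factor 1000/200 = 5
Step 3: 12-fold → factor 12
Step 4: 5-fold → factor 5
Overall dilution factor = 8 × 5 × 12 × 5 = 2400
Final = 1.00 mM / 2400 = 0.0004167 mM = 0.417 μM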